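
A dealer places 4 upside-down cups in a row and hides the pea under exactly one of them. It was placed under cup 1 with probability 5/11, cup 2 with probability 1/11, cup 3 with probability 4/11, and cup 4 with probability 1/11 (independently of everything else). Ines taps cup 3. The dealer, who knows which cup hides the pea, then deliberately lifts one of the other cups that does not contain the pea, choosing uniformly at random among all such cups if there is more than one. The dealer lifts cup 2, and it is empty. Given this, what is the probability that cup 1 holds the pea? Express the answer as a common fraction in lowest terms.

Consider each possible location of the pea in turn.
If it is under cup 1 (prior 5/11): the dealer has 2 equally likely choices, so probability 1/2; weight (5/11)·(1/2) = 5/22.
If it is under cup 2 (prior 1/11): the dealer opened cup 2, so this case is ruled out; weight (1/11)·0 = 0.
If it is under cup 3 (prior 4/11): the dealer has 3 equally likely choices, so probability 1/3; weight (4/11)·(1/3) = 4/33.
If it is under cup 4 (prior 1/11): the dealer has 2 equally likely choices, so probability 1/2; weight (1/11)·(1/2) = 1/22.
The weights sum to 13/33.
So P(the pea under cup 1 | the dealer opened cup 2) = (5/22) / (13/33) = 15/26.

15/26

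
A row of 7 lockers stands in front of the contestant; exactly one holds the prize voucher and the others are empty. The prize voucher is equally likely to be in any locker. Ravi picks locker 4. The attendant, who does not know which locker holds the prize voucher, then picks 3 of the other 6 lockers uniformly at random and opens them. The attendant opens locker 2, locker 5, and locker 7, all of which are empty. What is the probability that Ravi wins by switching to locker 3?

1/4

Apply Bayes' rule, conditioning on where the prize voucher actually is.
If it is in any of lockers 1, 3, 4, and 6 (prior 1/7 each): the attendant picks exactly this set with probability 1/20 regardless, and none is the prize; weight (1/7)·(1/20) = 1/140 each.
If it is in any of lockers 2, 5, and 7 (prior 1/7 each): that locker was opened and seen not to hold the prize — ruled out; weight (1/7)·0 = 0 each.
The weights sum to 1/35.
So P(the prize voucher in locker 3 | the attendant opened locker 2, locker 5, and locker 7) = (1/140) / (1/35) = 1/4.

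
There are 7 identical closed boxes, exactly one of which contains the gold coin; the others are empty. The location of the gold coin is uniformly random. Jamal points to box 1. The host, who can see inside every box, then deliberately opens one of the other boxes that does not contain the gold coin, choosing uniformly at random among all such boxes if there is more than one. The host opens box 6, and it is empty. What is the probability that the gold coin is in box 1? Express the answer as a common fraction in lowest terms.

Consider each possible location of the gold coin in turn.
If it is in box 1 (prior 1/7): the host has 6 equally likely choices, so probability 1/6; weight (1/7)·(1/6) = 1/42.
If it is in any of boxes 2, 3, 4, 5, and 7 (prior 1/7 each): the host has 5 equally likely choices, so probability 1/5; weight (1/7)·(1/5) = 1/35 each.
If it is in box 6 (prior 1/7): the host opened box 6, so this case is ruled out; weight (1/7)·0 = 0.
The weights sum to 1/6.
So P(the gold coin in box 1 | the host opened box 6) = (1/42) / (1/6) = 1/7.

1/7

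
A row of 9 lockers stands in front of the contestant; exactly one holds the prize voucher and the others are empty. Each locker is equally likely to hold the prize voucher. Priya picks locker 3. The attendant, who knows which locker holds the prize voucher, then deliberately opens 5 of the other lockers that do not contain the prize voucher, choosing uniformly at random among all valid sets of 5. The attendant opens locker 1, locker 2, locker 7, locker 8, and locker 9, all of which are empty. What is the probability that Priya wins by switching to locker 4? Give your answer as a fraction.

Condition on the true location of the prize voucher.
If it is in any of lockers 1, 2, 7, 8, and 9 (prior 1/9 each): that locker was opened and seen not to hold the prize — ruled out; weight (1/9)·0 = 0 each.
If it is in locker 3 (prior 1/9): the attendant has 56 equally likely choices, so probability 1/56; weight (1/9)·(1/56) = 1/504.
If it is in any of lockers 4, 5, and 6 (prior 1/9 each): the attendant has 21 equally likely choices, so probability 1/21; weight (1/9)·(1/21) = 1/189 each.
The weights sum to 1/56.
So P(the prize voucher in locker 4 | the attendant opened locker 1, locker 2, locker 7, locker 8, and locker 9) = (1/189) / (1/56) = 8/27.

8/27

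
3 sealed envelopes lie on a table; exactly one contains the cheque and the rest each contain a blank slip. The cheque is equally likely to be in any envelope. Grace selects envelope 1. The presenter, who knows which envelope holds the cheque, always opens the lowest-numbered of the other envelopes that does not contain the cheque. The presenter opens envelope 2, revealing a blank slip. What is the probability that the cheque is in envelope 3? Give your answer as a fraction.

1/2

Consider each possible location of the cheque in turn.
If it is in either of envelopes 1 and 3 (prior 1/3 each): envelope 2 is the lowest-numbered option available, probability 1; weight (1/3)·1 = 1/3 each.
If it is in envelope 2 (prior 1/3): the presenter opened envelope 2, so this case is ruled out; weight (1/3)·0 = 0.
The weights sum to 2/3.
So P(the cheque in envelope 3 | the presenter opened envelope 2) = (1/3) / (2/3) = 1/2.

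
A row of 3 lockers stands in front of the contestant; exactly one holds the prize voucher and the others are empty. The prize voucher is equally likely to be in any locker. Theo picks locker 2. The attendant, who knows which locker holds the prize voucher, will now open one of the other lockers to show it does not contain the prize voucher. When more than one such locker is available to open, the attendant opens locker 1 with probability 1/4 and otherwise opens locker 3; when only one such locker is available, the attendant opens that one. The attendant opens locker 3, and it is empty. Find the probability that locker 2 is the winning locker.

3/7

Apply Bayes' rule, conditioning on where the prize voucher actually is.
If it is in locker 1 (prior 1/3): only locker 3 is available, probability 1; weight (1/3)·1 = 1/3.
If it is in locker 2 (prior 1/3): locker 1 is available but not opened, probability 3/4; weight (1/3)·(3/4) = 1/4.
If it is in locker 3 (prior 1/3): the attendant opened locker 3, so this case is ruled out; weight (1/3)·0 = 0.
The weights sum to 7/12.
So P(the prize voucher in locker 2 | the attendant opened locker 3) = (1/4) / (7/12) = 3/7.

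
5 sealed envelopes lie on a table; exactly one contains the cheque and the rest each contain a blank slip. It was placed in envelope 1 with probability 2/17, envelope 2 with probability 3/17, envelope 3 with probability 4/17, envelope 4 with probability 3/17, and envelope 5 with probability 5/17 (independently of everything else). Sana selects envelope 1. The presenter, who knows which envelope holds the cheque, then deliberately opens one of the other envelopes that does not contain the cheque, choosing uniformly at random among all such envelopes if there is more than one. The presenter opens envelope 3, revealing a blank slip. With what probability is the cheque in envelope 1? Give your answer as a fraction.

3/25

Consider each possible location of the cheque in turn.
If it is in envelope 1 (prior 2/17): the presenter has 4 equally likely choices, so probability 1/4; weight (2/17)·(1/4) = 1/34.
If it is in either of envelopes 2 and 4 (prior 3/17 each): the presenter has 3 equally likely choices, so probability 1/3; weight (3/17)·(1/3) = 1/17 each.
If it is in envelope 3 (prior 4/17): the presenter opened envelope 3, so this case is ruled out; weight (4/17)·0 = 0.
If it is in envelope 5 (prior 5/17): the presenter has 3 equally likely choices, so probability 1/3; weight (5/17)·(1/3) = 5/51.
The weights sum to 25/102.
So P(the cheque in envelope 1 | the presenter opened envelope 3) = (1/34) / (25/102) = 3/25.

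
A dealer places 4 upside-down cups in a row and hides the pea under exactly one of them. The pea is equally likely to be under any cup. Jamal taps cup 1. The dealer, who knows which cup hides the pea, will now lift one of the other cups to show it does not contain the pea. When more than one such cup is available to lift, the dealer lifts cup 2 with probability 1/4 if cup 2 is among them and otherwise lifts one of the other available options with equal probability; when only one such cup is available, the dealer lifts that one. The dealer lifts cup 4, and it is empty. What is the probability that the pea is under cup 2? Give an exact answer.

Condition on the true location of the pea.
If it is under cup 1 (prior 1/4): cup 2 is available but not opened; cup 4 gets probability (1 − 1/4)/2 = 3/8; weight (1/4)·(3/8) = 3/32.
If it is under cup 2 (prior 1/4): cup 2 holds the prize so is unavailable; the dealer chooses uniformly among the 2 others, probability 1/2; weight (1/4)·(1/2) = 1/8.
If it is under cup 3 (prior 1/4): cup 2 is available but not opened, probability 3/4; weight (1/4)·(3/4) = 3/16.
If it is under cup 4 (prior 1/4): the dealer opened cup 4, so this case is ruled out; weight (1/4)·0 = 0.
The weights sum to 13/32.
So P(the pea under cup 2 | the dealer opened cup 4) = (1/8) / (13/32) = 4/13.

4/13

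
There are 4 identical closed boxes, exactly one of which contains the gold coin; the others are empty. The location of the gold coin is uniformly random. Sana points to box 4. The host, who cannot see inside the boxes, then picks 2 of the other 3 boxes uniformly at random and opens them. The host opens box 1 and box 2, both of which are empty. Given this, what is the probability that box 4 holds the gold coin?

1/2

Apply Bayes' rule, conditioning on where the gold coin actually is.
If it is in either of boxes 1 and 2 (prior 1/4 each): that box was opened and seen not to hold the prize — ruled out; weight (1/4)·0 = 0 each.
If it is in either of boxes 3 and 4 (prior 1/4 each): the host picks exactly this set with probability 1/3 regardless, and none is the prize; weight (1/4)·(1/3) = 1/12 each.
The weights sum to 1/6.
So P(the gold coin in box 4 | the host opened box 1 and box 2) = (1/12) / (1/6) = 1/2.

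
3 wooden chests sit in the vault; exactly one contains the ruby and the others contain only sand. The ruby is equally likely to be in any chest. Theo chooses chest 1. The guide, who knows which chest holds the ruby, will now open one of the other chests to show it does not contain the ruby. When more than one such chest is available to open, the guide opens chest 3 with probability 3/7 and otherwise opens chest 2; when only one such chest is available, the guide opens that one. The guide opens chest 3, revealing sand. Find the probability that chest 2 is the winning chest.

Condition on the true location of the ruby.
If it is in chest 1 (prior 1/3): chest 3 is available, opened with probability 3/7; weight (1/3)·(3/7) = 1/7.
If it is in chest 2 (prior 1/3): only chest 3 is available, probability 1; weight (1/3)·1 = 1/3.
If it is in chest 3 (prior 1/3): the guide opened chest 3, so this case is ruled out; weight (1/3)·0 = 0.
The weights sum to 10/21.
So P(the ruby in chest 2 | the guide opened chest 3) = (1/3) / (10/21) = 7/10.

7/10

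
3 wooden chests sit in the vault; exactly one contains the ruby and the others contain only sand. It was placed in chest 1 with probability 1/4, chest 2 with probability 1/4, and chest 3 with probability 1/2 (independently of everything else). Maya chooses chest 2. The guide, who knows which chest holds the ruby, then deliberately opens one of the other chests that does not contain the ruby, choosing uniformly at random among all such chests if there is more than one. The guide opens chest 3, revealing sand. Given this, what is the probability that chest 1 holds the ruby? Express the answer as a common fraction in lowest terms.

Condition on the true location of the ruby.
If it is in chest 1 (prior 1/4): the guide has no choice, probability 1; weight (1/4)·1 = 1/4.
If it is in chest 2 (prior 1/4): the guide has 2 equally likely choices, so probability 1/2; weight (1/4)·(1/2) = 1/8.
If it is in chest 3 (prior 1/2): the guide opened chest 3, so this case is ruled out; weight (1/2)·0 = 0.
The weights sum to 3/8.
So P(the ruby in chest 1 | the guide opened chest 3) = (1/4) / (3/8) = 2/3.

2/3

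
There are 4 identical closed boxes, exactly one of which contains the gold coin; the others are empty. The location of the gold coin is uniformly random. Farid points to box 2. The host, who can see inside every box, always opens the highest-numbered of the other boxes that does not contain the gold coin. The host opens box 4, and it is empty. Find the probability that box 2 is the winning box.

1/3

Apply Bayes' rule, conditioning on where the gold coin actually is.
If it is in any of boxes 1, 2, and 3 (prior 1/4 each): box 4 is the highest-numbered option available, probability 1; weight (1/4)·1 = 1/4 each.
If it is in box 4 (prior 1/4): the host opened box 4, so this case is ruled out; weight (1/4)·0 = 0.
The weights sum to 3/4.
So P(the gold coin in box 2 | the host opened box 4) = (1/4) / (3/4) = 1/3.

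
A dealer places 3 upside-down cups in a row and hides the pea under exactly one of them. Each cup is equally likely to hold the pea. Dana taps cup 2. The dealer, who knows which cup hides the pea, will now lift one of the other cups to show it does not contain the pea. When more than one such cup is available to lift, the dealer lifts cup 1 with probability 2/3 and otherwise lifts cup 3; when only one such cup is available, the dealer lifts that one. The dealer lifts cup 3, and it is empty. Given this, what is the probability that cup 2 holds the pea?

Apply Bayes' rule, conditioning on where the pea actually is.
If it is under cup 1 (prior 1/3): only cup 3 is available, probability 1; weight (1/3)·1 = 1/3.
If it is under cup 2 (prior 1/3): cup 1 is available but not opened, probability 1/3; weight (1/3)·(1/3) = 1/9.
If it is under cup 3 (prior 1/3): the dealer opened cup 3, so this case is ruled out; weight (1/3)·0 = 0.
The weights sum to 4/9.
So P(the pea under cup 2 | the dealer opened cup 3) = (1/9) / (4/9) = 1/4.

1/4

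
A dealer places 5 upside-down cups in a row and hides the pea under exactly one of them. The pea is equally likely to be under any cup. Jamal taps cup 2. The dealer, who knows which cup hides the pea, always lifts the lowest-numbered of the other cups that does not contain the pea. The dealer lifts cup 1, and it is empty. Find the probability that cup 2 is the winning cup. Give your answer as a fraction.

Consider each possible location of the pea in turn.
If it is under cup 1 (prior 1/5): the dealer opened cup 1, so this case is ruled out; weight (1/5)·0 = 0.
If it is under any of cups 2, 3, 4, and 5 (prior 1/5 each): cup 1 is the lowest-numbered option available, probability 1; weight (1/5)·1 = 1/5 each.
The weights sum to 4/5.
So P(the pea under cup 2 | the dealer opened cup 1) = (1/5) / (4/5) = 1/4.

1/4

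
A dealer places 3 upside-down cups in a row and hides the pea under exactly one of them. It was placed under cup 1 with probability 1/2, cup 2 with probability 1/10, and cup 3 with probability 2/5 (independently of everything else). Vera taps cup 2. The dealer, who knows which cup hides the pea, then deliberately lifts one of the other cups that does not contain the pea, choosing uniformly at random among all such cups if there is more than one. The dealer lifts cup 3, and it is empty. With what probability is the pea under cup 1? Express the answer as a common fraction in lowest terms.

Condition on the true location of the pea.
If it is under cup 1 (prior 1/2): the dealer has no choice, probability 1; weight (1/2)·1 = 1/2.
If it is under cup 2 (prior 1/10): the dealer has 2 equally likely choices, so probability 1/2; weight (1/10)·(1/2) = 1/20.
If it is under cup 3 (prior 2/5): the dealer opened cup 3, so this case is ruled out; weight (2/5)·0 = 0.
The weights sum to 11/20.
So P(the pea under cup 1 | the dealer opened cup 3) = (1/2) / (11/20) = 10/11.

10/11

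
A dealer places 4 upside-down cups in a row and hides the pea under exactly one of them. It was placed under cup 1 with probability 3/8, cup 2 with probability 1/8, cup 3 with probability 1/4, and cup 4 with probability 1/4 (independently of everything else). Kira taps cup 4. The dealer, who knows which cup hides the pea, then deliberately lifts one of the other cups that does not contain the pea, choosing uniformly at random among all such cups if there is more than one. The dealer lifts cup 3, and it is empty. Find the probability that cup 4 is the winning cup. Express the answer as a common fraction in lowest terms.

Apply Bayes' rule, conditioning on where the pea actually is.
If it is under cup 1 (prior 3/8): the dealer has 2 equally likely choices, so probability 1/2; weight (3/8)·(1/2) = 3/16.
If it is under cup 2 (prior 1/8): the dealer has 2 equally likely choices, so probability 1/2; weight (1/8)·(1/2) = 1/16.
If it is under cup 3 (prior 1/4): the dealer opened cup 3, so this case is ruled out; weight (1/4)·0 = 0.
If it is under cup 4 (prior 1/4): the dealer has 3 equally likely choices, so probability 1/3; weight (1/4)·(1/3) = 1/12.
The weights sum to 1/3.
So P(the pea under cup 4 | the dealer opened cup 3) = (1/12) / (1/3) = 1/4.

1/4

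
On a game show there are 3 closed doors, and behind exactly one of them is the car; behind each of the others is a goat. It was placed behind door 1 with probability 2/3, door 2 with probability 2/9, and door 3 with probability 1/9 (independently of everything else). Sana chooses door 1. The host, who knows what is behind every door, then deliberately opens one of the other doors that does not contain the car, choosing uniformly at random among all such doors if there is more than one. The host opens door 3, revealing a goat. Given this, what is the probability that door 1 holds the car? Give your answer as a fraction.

3/5

Apply Bayes' rule, conditioning on where the car actually is.
If it is behind door 1 (prior 2/3): the host has 2 equally likely choices, so probability 1/2; weight (2/3)·(1/2) = 1/3.
If it is behind door 2 (prior 2/9): the host has no choice, probability 1; weight (2/9)·1 = 2/9.
If it is behind door 3 (prior 1/9): the host opened door 3, so this case is ruled out; weight (1/9)·0 = 0.
The weights sum to 5/9.
So P(the car behind door 1 | the host opened door 3) = (1/3) / (5/9) = 3/5.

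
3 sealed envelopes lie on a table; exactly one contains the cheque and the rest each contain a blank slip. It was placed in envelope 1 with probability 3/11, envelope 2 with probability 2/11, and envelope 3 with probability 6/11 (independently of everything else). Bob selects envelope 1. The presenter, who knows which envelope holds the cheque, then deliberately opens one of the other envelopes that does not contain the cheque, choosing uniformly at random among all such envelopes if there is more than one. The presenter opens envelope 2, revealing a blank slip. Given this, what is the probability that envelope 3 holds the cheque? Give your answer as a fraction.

Consider each possible location of the cheque in turn.
If it is in envelope 1 (prior 3/11): the presenter has 2 equally likely choices, so probability 1/2; weight (3/11)·(1/2) = 3/22.
If it is in envelope 2 (prior 2/11): the presenter opened envelope 2, so this case is ruled out; weight (2/11)·0 = 0.
If it is in envelope 3 (prior 6/11): the presenter has no choice, probability 1; weight (6/11)·1 = 6/11.
The weights sum to 15/22.
So P(the cheque in envelope 3 | the presenter opened envelope 2) = (6/11) / (15/22) = 4/5.

4/5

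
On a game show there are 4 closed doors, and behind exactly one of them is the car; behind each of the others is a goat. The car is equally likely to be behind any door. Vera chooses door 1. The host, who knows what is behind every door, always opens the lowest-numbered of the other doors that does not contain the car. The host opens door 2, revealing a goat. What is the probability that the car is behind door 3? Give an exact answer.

Consider each possible location of the car in turn.
If it is behind any of doors 1, 3, and 4 (prior 1/4 each): door 2 is the lowest-numbered option available, probability 1; weight (1/4)·1 = 1/4 each.
If it is behind door 2 (prior 1/4): the host opened door 2, so this case is ruled out; weight (1/4)·0 = 0.
The weights sum to 3/4.
So P(the car behind door 3 | the host opened door 2) = (1/4) / (3/4) = 1/3.

1/3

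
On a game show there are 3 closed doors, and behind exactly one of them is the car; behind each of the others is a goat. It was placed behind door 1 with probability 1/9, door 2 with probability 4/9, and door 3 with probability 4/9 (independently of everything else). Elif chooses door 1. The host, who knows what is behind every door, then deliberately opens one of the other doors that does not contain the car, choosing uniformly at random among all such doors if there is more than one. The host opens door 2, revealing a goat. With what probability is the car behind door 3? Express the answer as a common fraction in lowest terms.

8/9

Condition on the true location of the car.
If it is behind door 1 (prior 1/9): the host has 2 equally likely choices, so probability 1/2; weight (1/9)·(1/2) = 1/18.
If it is behind door 2 (prior 4/9): the host opened door 2, so this case is ruled out; weight (4/9)·0 = 0.
If it is behind door 3 (prior 4/9): the host has no choice, probability 1; weight (4/9)·1 = 4/9.
The weights sum to 1/2.
So P(the car behind door 3 | the host opened door 2) = (4/9) / (1/2) = 8/9.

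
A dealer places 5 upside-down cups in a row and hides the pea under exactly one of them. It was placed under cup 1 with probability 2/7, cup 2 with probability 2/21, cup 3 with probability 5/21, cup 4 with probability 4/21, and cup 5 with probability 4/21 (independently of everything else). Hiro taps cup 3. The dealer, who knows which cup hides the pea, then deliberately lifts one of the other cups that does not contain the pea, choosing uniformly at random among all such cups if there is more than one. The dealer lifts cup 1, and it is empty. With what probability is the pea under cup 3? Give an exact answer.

3/11

Apply Bayes' rule, conditioning on where the pea actually is.
If it is under cup 1 (prior 2/7): the dealer opened cup 1, so this case is ruled out; weight (2/7)·0 = 0.
If it is under cup 2 (prior 2/21): the dealer has 3 equally likely choices, so probability 1/3; weight (2/21)·(1/3) = 2/63.
If it is under cup 3 (prior 5/21): the dealer has 4 equally likely choices, so probability 1/4; weight (5/21)·(1/4) = 5/84.
If it is under either of cups 4 and 5 (prior 4/21 each): the dealer has 3 equally likely choices, so probability 1/3; weight (4/21)·(1/3) = 4/63 each.
The weights sum to 55/252.
So P(the pea under cup 3 | the dealer opened cup 1) = (5/84) / (55/252) = 3/11.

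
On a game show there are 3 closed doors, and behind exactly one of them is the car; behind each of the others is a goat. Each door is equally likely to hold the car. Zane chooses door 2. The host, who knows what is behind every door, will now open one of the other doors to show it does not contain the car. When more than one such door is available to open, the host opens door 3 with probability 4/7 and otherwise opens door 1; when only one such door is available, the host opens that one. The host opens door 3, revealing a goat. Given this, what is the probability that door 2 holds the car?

4/11

Apply Bayes' rule, conditioning on where the car actually is.
If it is behind door 1 (prior 1/3): only door 3 is available, probability 1; weight (1/3)·1 = 1/3.
If it is behind door 2 (prior 1/3): door 3 is available, opened with probability 4/7; weight (1/3)·(4/7) = 4/21.
If it is behind door 3 (prior 1/3): the host opened door 3, so this case is ruled out; weight (1/3)·0 = 0.
The weights sum to 11/21.
So P(the car behind door 2 | the host opened door 3) = (4/21) / (11/21) = 4/11.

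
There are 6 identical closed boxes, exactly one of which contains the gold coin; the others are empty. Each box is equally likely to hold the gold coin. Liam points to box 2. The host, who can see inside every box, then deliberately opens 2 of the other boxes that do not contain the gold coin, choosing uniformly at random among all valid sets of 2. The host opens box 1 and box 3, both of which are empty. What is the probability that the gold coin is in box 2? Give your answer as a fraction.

1/6

Condition on the true location of the gold coin.
If it is in either of boxes 1 and 3 (prior 1/6 each): that box was opened and seen not to hold the prize — ruled out; weight (1/6)·0 = 0 each.
If it is in box 2 (prior 1/6): the host has 10 equally likely choices, so probability 1/10; weight (1/6)·(1/10) = 1/60.
If it is in any of boxes 4, 5, and 6 (prior 1/6 each): the host has 6 equally likely choices, so probability 1/6; weight (1/6)·(1/6) = 1/36 each.
The weights sum to 1/10.
So P(the gold coin in box 2 | the host opened box 1 and box 3) = (1/60) / (1/10) = 1/6.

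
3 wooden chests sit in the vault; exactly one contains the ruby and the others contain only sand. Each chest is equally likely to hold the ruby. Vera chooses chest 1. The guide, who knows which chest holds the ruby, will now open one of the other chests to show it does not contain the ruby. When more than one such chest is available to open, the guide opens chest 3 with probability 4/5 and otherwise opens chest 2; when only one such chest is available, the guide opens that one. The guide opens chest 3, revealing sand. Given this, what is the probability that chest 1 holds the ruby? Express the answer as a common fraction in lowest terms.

4/9

Consider each possible location of the ruby in turn.
If it is in chest 1 (prior 1/3): chest 3 is available, opened with probability 4/5; weight (1/3)·(4/5) = 4/15.
If it is in chest 2 (prior 1/3): only chest 3 is available, probability 1; weight (1/3)·1 = 1/3.
If it is in chest 3 (prior 1/3): the guide opened chest 3, so this case is ruled out; weight (1/3)·0 = 0.
The weights sum to 3/5.
So P(the ruby in chest 1 | the guide opened chest 3) = (4/15) / (3/5) = 4/9.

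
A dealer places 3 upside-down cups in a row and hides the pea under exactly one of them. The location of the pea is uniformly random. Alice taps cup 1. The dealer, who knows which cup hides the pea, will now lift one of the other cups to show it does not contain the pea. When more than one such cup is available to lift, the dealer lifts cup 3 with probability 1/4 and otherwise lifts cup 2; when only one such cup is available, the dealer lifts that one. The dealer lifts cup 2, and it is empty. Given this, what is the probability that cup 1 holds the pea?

Consider each possible location of the pea in turn.
If it is under cup 1 (prior 1/3): cup 3 is available but not opened, probability 3/4; weight (1/3)·(3/4) = 1/4.
If it is under cup 2 (prior 1/3): the dealer opened cup 2, so this case is ruled out; weight (1/3)·0 = 0.
If it is under cup 3 (prior 1/3): only cup 2 is available, probability 1; weight (1/3)·1 = 1/3.
The weights sum to 7/12.
So P(the pea under cup 1 | the dealer opened cup 2) = (1/4) / (7/12) = 3/7.

3/7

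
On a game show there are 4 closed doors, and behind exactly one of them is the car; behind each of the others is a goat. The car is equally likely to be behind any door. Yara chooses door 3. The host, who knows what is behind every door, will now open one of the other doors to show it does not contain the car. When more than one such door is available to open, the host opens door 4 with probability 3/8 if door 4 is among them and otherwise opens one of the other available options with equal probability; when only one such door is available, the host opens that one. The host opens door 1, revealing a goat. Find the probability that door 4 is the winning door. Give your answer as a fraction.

Condition on the true location of the car.
If it is behind door 1 (prior 1/4): the host opened door 1, so this case is ruled out; weight (1/4)·0 = 0.
If it is behind door 2 (prior 1/4): door 4 is available but not opened, probability 5/8; weight (1/4)·(5/8) = 5/32.
If it is behind door 3 (prior 1/4): door 4 is available but not opened; door 1 gets probability (1 − 3/8)/2 = 5/16; weight (1/4)·(5/16) = 5/64.
If it is behind door 4 (prior 1/4): door 4 holds the prize so is unavailable; the host chooses uniformly among the 2 others, probability 1/2; weight (1/4)·(1/2) = 1/8.
The weights sum to 23/64.
So P(the car behind door 4 | the host opened door 1) = (1/8) / (23/64) = 8/23.

8/23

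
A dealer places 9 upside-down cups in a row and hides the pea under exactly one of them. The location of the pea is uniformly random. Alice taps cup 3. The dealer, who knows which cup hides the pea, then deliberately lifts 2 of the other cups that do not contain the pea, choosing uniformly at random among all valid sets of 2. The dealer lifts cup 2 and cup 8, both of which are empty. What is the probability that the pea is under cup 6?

4/27

Consider each possible location of the pea in turn.
If it is under any of cups 1, 4, 5, 6, 7, and 9 (prior 1/9 each): the dealer has 21 equally likely choices, so probability 1/21; weight (1/9)·(1/21) = 1/189 each.
If it is under either of cups 2 and 8 (prior 1/9 each): that cup was opened and seen not to hold the prize — ruled out; weight (1/9)·0 = 0 each.
If it is under cup 3 (prior 1/9): the dealer has 28 equally likely choices, so probability 1/28; weight (1/9)·(1/28) = 1/252.
The weights sum to 1/28.
So P(the pea under cup 6 | the dealer opened cup 2 and cup 8) = (1/189) / (1/28) = 4/27.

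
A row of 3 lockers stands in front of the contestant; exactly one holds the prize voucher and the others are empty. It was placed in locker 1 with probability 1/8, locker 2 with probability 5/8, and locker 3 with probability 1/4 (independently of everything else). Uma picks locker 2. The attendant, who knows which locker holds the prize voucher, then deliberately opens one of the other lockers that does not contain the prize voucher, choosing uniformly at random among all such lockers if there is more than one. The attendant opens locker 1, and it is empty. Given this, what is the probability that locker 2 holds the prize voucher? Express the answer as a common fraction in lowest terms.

Apply Bayes' rule, conditioning on where the prize voucher actually is.
If it is in locker 1 (prior 1/8): the attendant opened locker 1, so this case is ruled out; weight (1/8)·0 = 0.
If it is in locker 2 (prior 5/8): the attendant has 2 equally likely choices, so probability 1/2; weight (5/8)·(1/2) = 5/16.
If it is in locker 3 (prior 1/4): the attendant has no choice, probability 1; weight (1/4)·1 = 1/4.
The weights sum to 9/16.
So P(the prize voucher in locker 2 | the attendant opened locker 1) = (5/16) / (9/16) = 5/9.

5/9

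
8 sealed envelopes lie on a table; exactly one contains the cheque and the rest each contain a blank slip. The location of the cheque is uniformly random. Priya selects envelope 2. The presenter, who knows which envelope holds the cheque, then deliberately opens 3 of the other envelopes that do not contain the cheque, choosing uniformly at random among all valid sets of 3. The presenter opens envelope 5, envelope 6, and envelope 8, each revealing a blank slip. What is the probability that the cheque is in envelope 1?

7/32

Apply Bayes' rule, conditioning on where the cheque actually is.
If it is in any of envelopes 1, 3, 4, and 7 (prior 1/8 each): the presenter has 20 equally likely choices, so probability 1/20; weight (1/8)·(1/20) = 1/160 each.
If it is in envelope 2 (prior 1/8): the presenter has 35 equally likely choices, so probability 1/35; weight (1/8)·(1/35) = 1/280.
If it is in any of envelopes 5, 6, and 8 (prior 1/8 each): that envelope was opened and seen not to hold the prize — ruled out; weight (1/8)·0 = 0 each.
The weights sum to 1/35.
So P(the cheque in envelope 1 | the presenter opened envelope 5, envelope 6, and envelope 8) = (1/160) / (1/35) = 7/32.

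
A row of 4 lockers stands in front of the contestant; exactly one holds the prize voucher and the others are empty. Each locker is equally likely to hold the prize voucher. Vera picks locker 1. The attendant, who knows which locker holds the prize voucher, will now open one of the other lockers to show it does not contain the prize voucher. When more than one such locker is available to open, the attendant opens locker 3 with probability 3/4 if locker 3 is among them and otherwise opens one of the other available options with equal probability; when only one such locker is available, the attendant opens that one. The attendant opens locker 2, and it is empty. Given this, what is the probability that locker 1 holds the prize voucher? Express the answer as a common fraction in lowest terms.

1/7

Apply Bayes' rule, conditioning on where the prize voucher actually is.
If it is in locker 1 (prior 1/4): locker 3 is available but not opened; locker 2 gets probability (1 − 3/4)/2 = 1/8; weight (1/4)·(1/8) = 1/32.
If it is in locker 2 (prior 1/4): the attendant opened locker 2, so this case is ruled out; weight (1/4)·0 = 0.
If it is in locker 3 (prior 1/4): locker 3 holds the prize so is unavailable; the attendant chooses uniformly among the 2 others, probability 1/2; weight (1/4)·(1/2) = 1/8.
If it is in locker 4 (prior 1/4): locker 3 is available but not opened, probability 1/4; weight (1/4)·(1/4) = 1/16.
The weights sum to 7/32.
So P(the prize voucher in locker 1 | the attendant opened locker 2) = (1/32) / (7/32) = 1/7.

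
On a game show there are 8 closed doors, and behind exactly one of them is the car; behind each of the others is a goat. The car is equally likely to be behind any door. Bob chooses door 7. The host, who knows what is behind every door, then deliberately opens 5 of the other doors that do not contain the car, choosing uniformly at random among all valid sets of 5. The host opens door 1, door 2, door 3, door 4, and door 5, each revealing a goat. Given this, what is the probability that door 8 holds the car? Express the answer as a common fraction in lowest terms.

7/16

Condition on the true location of the car.
If it is behind any of doors 1, 2, 3, 4, and 5 (prior 1/8 each): that door was opened and seen not to hold the prize — ruled out; weight (1/8)·0 = 0 each.
If it is behind either of doors 6 and 8 (prior 1/8 each): the host has 6 equally likely choices, so probability 1/6; weight (1/8)·(1/6) = 1/48 each.
If it is behind door 7 (prior 1/8): the host has 21 equally likely choices, so probability 1/21; weight (1/8)·(1/21) = 1/168.
The weights sum to 1/21.
So P(the car behind door 8 | the host opened door 1, door 2, door 3, door 4, and door 5) = (1/48) / (1/21) = 7/16.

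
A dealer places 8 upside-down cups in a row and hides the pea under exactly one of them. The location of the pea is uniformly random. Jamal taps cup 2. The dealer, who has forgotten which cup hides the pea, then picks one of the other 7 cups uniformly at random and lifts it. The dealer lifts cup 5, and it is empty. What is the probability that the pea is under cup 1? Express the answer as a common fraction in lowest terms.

Consider each possible location of the pea in turn.
If it is under any of cups 1, 2, 3, 4, 6, 7, and 8 (prior 1/8 each): the dealer picks cup 5 with probability 1/7 regardless, and it is not the prize; weight (1/8)·(1/7) = 1/56 each.
If it is under cup 5 (prior 1/8): the dealer opened cup 5, so this case is ruled out; weight (1/8)·0 = 0.
The weights sum to 1/8.
So P(the pea under cup 1 | the dealer opened cup 5) = (1/56) / (1/8) = 1/7.

1/7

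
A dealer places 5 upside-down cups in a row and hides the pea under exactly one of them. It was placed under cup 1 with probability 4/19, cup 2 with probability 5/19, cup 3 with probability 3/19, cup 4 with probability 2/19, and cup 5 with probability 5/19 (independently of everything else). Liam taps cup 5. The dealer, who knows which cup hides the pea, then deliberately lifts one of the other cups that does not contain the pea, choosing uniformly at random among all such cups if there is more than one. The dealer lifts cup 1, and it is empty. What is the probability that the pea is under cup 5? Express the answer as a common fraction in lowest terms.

Apply Bayes' rule, conditioning on where the pea actually is.
If it is under cup 1 (prior 4/19): the dealer opened cup 1, so this case is ruled out; weight (4/19)·0 = 0.
If it is under cup 2 (prior 5/19): the dealer has 3 equally likely choices, so probability 1/3; weight (5/19)·(1/3) = 5/57.
If it is under cup 3 (prior 3/19): the dealer has 3 equally likely choices, so probability 1/3; weight (3/19)·(1/3) = 1/19.
If it is under cup 4 (prior 2/19): the dealer has 3 equally likely choices, so probability 1/3; weight (2/19)·(1/3) = 2/57.
If it is under cup 5 (prior 5/19): the dealer has 4 equally likely choices, so probability 1/4; weight (5/19)·(1/4) = 5/76.
The weights sum to 55/228.
So P(the pea under cup 5 | the dealer opened cup 1) = (5/76) / (55/228) = 3/11.

3/11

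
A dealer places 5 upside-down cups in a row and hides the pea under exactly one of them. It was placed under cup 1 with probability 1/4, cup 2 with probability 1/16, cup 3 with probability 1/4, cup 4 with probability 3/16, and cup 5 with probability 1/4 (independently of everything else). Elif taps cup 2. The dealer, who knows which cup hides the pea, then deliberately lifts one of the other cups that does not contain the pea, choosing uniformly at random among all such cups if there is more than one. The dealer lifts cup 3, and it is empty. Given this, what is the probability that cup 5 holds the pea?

Consider each possible location of the pea in turn.
If it is under either of cups 1 and 5 (prior 1/4 each): the dealer has 3 equally likely choices, so probability 1/3; weight (1/4)·(1/3) = 1/12 each.
If it is under cup 2 (prior 1/16): the dealer has 4 equally likely choices, so probability 1/4; weight (1/16)·(1/4) = 1/64.
If it is under cup 3 (prior 1/4): the dealer opened cup 3, so this case is ruled out; weight (1/4)·0 = 0.
If it is under cup 4 (prior 3/16): the dealer has 3 equally likely choices, so probability 1/3; weight (3/16)·(1/3) = 1/16.
The weights sum to 47/192.
So P(the pea under cup 5 | the dealer opened cup 3) = (1/12) / (47/192) = 16/47.

16/47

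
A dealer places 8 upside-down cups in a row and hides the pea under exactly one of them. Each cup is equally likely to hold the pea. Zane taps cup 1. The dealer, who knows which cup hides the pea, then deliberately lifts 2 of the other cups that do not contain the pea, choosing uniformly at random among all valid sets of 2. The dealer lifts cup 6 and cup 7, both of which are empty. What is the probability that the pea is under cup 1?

1/8

Apply Bayes' rule, conditioning on where the pea actually is.
If it is under cup 1 (prior 1/8): the dealer has 21 equally likely choices, so probability 1/21; weight (1/8)·(1/21) = 1/168.
If it is under any of cups 2, 3, 4, 5, and 8 (prior 1/8 each): the dealer has 15 equally likely choices, so probability 1/15; weight (1/8)·(1/15) = 1/120 each.
If it is under either of cups 6 and 7 (prior 1/8 each): that cup was opened and seen not to hold the prize — ruled out; weight (1/8)·0 = 0 each.
The weights sum to 1/21.
So P(the pea under cup 1 | the dealer opened cup 6 and cup 7) = (1/168) / (1/21) = 1/8.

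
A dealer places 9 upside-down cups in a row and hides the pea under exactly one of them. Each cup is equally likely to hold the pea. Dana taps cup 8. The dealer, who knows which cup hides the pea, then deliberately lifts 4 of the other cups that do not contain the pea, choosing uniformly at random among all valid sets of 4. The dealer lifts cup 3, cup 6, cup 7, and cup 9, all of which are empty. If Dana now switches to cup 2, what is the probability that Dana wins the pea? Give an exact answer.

2/9

Apply Bayes' rule, conditioning on where the pea actually is.
If it is under any of cups 1, 2, 4, and 5 (prior 1/9 each): the dealer has 35 equally likely choices, so probability 1/35; weight (1/9)·(1/35) = 1/315 each.
If it is under any of cups 3, 6, 7, and 9 (prior 1/9 each): that cup was opened and seen not to hold the prize — ruled out; weight (1/9)·0 = 0 each.
If it is under cup 8 (prior 1/9): the dealer has 70 equally likely choices, so probability 1/70; weight (1/9)·(1/70) = 1/630.
The weights sum to 1/70.
So P(the pea under cup 2 | the dealer opened cup 3, cup 6, cup 7, and cup 9) = (1/315) / (1/70) = 2/9.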